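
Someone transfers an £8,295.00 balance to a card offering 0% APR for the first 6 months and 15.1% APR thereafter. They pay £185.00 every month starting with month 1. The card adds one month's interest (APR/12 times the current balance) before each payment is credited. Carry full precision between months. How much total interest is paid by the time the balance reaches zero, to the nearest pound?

£2,740

Promo months 1–6 at r₀ = 0%/12 = 0; months 7+ at r₁ = 15.1%/12 = 0.0125833.
After month 6 (no interest yet): B = £8,295.00 − 6·£185.00 = £7,185.00.
Then at r₁ with £185.00/mo: n₂ = −ln(1 − r₁·B/P)/ln(1+r₁) ≈ 53.64 → 54 more payments.
Total paid = 59·£185.00 + £119.53 = £11,034.53; interest = £11,034.53 − £8,295.00 = £2,739.53.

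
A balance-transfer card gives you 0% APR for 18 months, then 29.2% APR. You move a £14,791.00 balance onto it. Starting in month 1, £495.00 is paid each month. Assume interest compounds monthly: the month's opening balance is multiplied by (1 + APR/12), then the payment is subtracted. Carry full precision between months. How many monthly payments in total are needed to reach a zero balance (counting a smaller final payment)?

33 payments

Promo months 1–18 at r₀ = 0%/12 = 0; months 19+ at r₁ = 29.2%/12 = 0.0243333.
After month 18 (no interest yet): B = £14,791.00 − 18·£495.00 = £5,881.00.
Then at r₁ with £495.00/mo: n₂ = −ln(1 − r₁·B/P)/ln(1+r₁) ≈ 14.19 → 15 more payments.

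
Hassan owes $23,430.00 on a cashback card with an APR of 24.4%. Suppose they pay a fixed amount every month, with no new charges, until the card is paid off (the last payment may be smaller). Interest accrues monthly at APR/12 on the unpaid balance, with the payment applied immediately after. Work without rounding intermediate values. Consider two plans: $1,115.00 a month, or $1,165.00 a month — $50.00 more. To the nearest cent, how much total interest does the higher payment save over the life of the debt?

Monthly rate r = 24.4%/12 = 2.03333% = 0.0203333.
At $1,115.00/mo: n = ⌈−ln(1 − rB₀/P)/ln(1+r)⌉ = 28 payments (last $769.80); total interest = total paid − $23,430.00 = $7,444.80.
At $1,165.00/mo: 27 payments (last $144.02); total interest $7,004.02.
Interest saved = $7,444.80 − $7,004.02 = $440.78.

$440.78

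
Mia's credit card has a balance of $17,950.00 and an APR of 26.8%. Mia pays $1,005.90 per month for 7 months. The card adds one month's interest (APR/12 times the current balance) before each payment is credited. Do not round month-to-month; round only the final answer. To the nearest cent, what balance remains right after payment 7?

$13,420.33

Monthly rate r = 26.8%/12 = 2.23333% = 0.0223333.
Each month: B ← B·(1+r) − $1,005.90.
Month 1: interest $400.88; balance after payment $17,344.98.
Month 2: interest $387.37; balance after payment $16,726.45.
Month 3: interest $373.56; balance after payment $16,094.11.
Month 4: interest $359.44; balance after payment $15,447.65.
Month 5: interest $345.00; balance after payment $14,786.74.
Month 6: interest $330.24; balance after payment $14,111.08.
Month 7: interest $315.15; balance after payment $13,420.33.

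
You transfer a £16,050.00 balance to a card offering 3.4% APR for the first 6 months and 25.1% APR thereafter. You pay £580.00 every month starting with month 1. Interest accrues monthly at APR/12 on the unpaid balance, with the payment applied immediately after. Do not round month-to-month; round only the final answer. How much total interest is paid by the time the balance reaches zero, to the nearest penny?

Promo months 1–6 at r₀ = 3.4%/12 = 0.00283333; months 7+ at r₁ = 25.1%/12 = 0.0209167.
After month 6: iterate B ← B·(1+r₀) − £580.00 for 6 months → £12,820.05.
Then at r₁ with £580.00/mo: n₂ = −ln(1 − r₁·B/P)/ln(1+r₁) ≈ 29.98 → 30 more payments.
Total paid = 35·£580.00 + £565.77 = £20,865.77; interest = £20,865.77 − £16,050.00 = £4,815.77.

£4,815.77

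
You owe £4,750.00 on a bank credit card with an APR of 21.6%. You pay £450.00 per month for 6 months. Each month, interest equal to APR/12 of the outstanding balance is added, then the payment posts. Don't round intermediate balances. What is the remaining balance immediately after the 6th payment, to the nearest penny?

£2,462.19

Monthly rate r = 21.6%/12 = 1.8% = 0.018.
Each month: B ← B·(1+r) − £450.00.
Month 1: interest £85.50; balance after payment £4,385.50.
Month 2: interest £78.94; balance after payment £4,014.44.
Month 3: interest £72.26; balance after payment £3,636.70.
Month 4: interest £65.46; balance after payment £3,252.16.
Month 5: interest £58.54; balance after payment £2,860.70.
Month 6: interest £51.49; balance after payment £2,462.19.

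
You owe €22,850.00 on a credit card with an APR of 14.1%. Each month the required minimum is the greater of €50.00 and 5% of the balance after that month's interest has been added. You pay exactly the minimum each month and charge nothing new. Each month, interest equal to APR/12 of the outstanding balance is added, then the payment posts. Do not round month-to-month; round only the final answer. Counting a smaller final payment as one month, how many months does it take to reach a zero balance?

102 months

Monthly rate r = 14.1%/12 = 1.175% = 0.01175.
While 5% of the post-interest balance exceeds €50.00, each month B ← (B·(1+r))·(1 − 0.05), i.e. B shrinks by the factor (1+r)·0.95 = 0.96116.
This holds for months 1–80. Entering month 81 the balance is €960.80; 5% of the post-interest balance is now below €50.00, so the flat €50.00 minimum applies from here.
From month 81 a fixed €50.00 at rate r clears €960.80 in 22 more payments. Total: 80 + 22 = 102 months.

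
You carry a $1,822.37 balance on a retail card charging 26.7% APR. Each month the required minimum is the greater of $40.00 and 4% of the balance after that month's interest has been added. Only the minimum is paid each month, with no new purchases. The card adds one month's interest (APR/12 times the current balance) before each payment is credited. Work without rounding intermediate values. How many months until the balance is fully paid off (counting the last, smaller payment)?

Monthly rate r = 26.7%/12 = 2.225% = 0.02225.
While 4% of the post-interest balance exceeds $40.00, each month B ← (B·(1+r))·(1 − 0.04), i.e. B shrinks by the factor (1+r)·0.96 = 0.98136.
This holds for months 1–34. Entering month 35 the balance is $961.17; 4% of the post-interest balance is now below $40.00, so the flat $40.00 minimum applies from here.
From month 35 a fixed $40.00 at rate r clears $961.17 in 35 more payments. Total: 34 + 35 = 69 months.

69 months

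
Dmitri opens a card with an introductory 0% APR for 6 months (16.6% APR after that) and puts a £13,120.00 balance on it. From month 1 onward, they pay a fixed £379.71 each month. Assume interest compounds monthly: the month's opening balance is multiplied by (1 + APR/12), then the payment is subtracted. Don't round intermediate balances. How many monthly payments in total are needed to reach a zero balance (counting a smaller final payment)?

Promo months 1–6 at r₀ = 0%/12 = 0; months 7+ at r₁ = 16.6%/12 = 0.0138333.
After month 6 (no interest yet): B = £13,120.00 − 6·£379.71 = £10,841.74.
Then at r₁ with £379.71/mo: n₂ = −ln(1 − r₁·B/P)/ln(1+r₁) ≈ 36.58 → 37 more payments.

43 payments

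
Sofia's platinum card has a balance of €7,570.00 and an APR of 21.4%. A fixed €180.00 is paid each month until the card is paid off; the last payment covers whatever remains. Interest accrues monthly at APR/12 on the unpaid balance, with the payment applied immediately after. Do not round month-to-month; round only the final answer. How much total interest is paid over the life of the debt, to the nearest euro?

€6,547

Monthly rate r = 21.4%/12 = 1.78333% = 0.0178333.
Payoff takes n = ⌈−ln(1 − rB₀/P)/ln(1+r)⌉ = ⌈78.425⌉ = 79 payments; the last is €76.91.
Total paid = 78·€180.00 + €76.91 = €14,116.91.
Total interest = total paid − principal = €14,116.91 − €7,570.00 = €6,546.91.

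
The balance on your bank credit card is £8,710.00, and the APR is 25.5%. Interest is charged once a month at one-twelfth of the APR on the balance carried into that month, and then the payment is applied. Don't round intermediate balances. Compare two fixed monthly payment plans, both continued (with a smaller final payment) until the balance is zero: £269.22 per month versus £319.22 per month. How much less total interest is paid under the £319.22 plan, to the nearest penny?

£1,729.14

Monthly rate r = 25.5%/12 = 2.125% = 0.02125.
At £269.22/mo: n = ⌈−ln(1 − rB₀/P)/ln(1+r)⌉ = 56 payments (last £85.51); total interest = total paid − £8,710.00 = £6,182.61.
At £319.22/mo: 42 payments (last £75.45); total interest £4,453.47.
Interest saved = £6,182.61 − £4,453.47 = £1,729.14.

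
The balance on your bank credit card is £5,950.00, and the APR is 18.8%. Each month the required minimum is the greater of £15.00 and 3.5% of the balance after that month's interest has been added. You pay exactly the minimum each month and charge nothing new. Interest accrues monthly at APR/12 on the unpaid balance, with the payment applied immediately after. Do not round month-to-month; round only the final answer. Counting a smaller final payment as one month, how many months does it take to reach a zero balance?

Monthly rate r = 18.8%/12 = 1.56667% = 0.0156667.
While 3.5% of the post-interest balance exceeds £15.00, each month B ← (B·(1+r))·(1 − 0.035), i.e. B shrinks by the factor (1+r)·0.965 = 0.98012.
This holds for months 1–132. Entering month 133 the balance is £420.03; 3.5% of the post-interest balance is now below £15.00, so the flat £15.00 minimum applies from here.
From month 133 a fixed £15.00 at rate r clears £420.03 in 38 more payments. Total: 132 + 38 = 170 months.

170 months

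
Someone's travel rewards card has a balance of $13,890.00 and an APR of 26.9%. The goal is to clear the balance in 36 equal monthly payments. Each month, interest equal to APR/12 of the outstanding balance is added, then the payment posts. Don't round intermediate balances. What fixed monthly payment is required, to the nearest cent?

$566.32

Monthly rate r = 26.9%/12 = 2.24167% = 0.0224167.
Level-payment amortization: P = B₀·r / (1 − (1+r)^(−n)) = 13890.00·0.0224167 / (1 − 1.02242^(−36)).
Denominator 1 − (1+r)^(−36) = 0.549811015.
P = 311.367 / 0.549811015 ≈ 566.32.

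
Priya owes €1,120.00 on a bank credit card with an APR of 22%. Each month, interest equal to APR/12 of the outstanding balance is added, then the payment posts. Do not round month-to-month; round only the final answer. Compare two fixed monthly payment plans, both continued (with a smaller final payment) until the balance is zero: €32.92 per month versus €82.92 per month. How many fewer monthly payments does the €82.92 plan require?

38 fewer payments

Monthly rate r = 22%/12 = 1.83333% = 0.0183333.
At €32.92/mo: n = ⌈−ln(1 − rB₀/P)/ln(1+r)⌉ = 54 payments (last €26.49); total interest = total paid − €1,120.00 = €651.25.
At €82.92/mo: 16 payments (last €55.01); total interest €178.81.
Payments saved = 54 − 16 = 38.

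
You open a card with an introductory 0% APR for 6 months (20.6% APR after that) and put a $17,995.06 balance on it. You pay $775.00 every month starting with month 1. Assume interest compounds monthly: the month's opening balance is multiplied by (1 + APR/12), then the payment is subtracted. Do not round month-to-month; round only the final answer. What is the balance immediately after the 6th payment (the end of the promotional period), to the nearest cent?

Promo months 1–6 at r₀ = 0%/12 = 0; months 7+ at r₁ = 20.6%/12 = 0.0171667.
After month 6 (no interest yet): B = $17,995.06 − 6·$775.00 = $13,345.06.

$13,345.06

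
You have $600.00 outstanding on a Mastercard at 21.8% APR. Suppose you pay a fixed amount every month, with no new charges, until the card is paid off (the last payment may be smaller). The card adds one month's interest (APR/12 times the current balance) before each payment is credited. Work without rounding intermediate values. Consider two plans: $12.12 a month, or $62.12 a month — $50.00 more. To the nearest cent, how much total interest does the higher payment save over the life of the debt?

Monthly rate r = 21.8%/12 = 1.81667% = 0.0181667.
At $12.12/mo: n = ⌈−ln(1 − rB₀/P)/ln(1+r)⌉ = 128 payments (last $6.45); total interest = total paid − $600.00 = $945.69.
At $62.12/mo: 11 payments (last $44.63); total interest $65.83.
Interest saved = $945.69 − $65.83 = $879.86.

$879.86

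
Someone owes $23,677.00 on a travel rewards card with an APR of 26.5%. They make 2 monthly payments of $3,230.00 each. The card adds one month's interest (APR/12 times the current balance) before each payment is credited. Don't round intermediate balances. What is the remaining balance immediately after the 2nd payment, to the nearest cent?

Monthly rate r = 26.5%/12 = 2.20833% = 0.0220833.
Each month: B ← B·(1+r) − $3,230.00.
Month 1: interest $522.87; balance after payment $20,969.87.
Month 2: interest $463.08; balance after payment $18,202.95.

$18,202.95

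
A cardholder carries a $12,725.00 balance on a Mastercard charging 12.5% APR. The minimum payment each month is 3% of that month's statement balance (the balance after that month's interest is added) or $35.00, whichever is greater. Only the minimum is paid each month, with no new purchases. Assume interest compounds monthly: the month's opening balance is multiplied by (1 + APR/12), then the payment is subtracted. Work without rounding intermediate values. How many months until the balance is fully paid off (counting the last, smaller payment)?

Monthly rate r = 12.5%/12 = 1.04167% = 0.0104167.
While 3% of the post-interest balance exceeds $35.00, each month B ← (B·(1+r))·(1 − 0.03), i.e. B shrinks by the factor (1+r)·0.97 = 0.9801.
This holds for months 1–120. Entering month 121 the balance is $1,141.11; 3% of the post-interest balance is now below $35.00, so the flat $35.00 minimum applies from here.
From month 121 a fixed $35.00 at rate r clears $1,141.11 in 41 more payments. Total: 120 + 41 = 161 months.

161 months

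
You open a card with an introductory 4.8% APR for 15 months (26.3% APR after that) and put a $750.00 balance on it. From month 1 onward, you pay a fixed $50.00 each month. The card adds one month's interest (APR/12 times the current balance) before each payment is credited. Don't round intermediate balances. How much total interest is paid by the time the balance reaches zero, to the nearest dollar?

Promo months 1–15 at r₀ = 4.8%/12 = 0.004; months 16+ at r₁ = 26.3%/12 = 0.0219167.
After month 15: iterate B ← B·(1+r₀) − $50.00 for 15 months → $24.91.
Then at r₁ with $50.00/mo: n₂ = −ln(1 − r₁·B/P)/ln(1+r₁) ≈ 0.51 → 1 more payments.
Total paid = 15·$50.00 + $25.46 = $775.46; interest = $775.46 − $750.00 = $25.46.

$25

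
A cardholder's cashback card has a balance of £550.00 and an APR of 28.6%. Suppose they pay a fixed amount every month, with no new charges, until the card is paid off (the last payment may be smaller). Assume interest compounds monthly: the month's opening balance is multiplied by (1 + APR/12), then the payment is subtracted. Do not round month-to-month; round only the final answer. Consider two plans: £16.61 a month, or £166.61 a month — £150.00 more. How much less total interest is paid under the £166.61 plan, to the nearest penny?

Monthly rate r = 28.6%/12 = 2.38333% = 0.0238333.
At £16.61/mo: n = ⌈−ln(1 − rB₀/P)/ln(1+r)⌉ = 67 payments (last £1.58); total interest = total paid − £550.00 = £547.84.
At £166.61/mo: 4 payments (last £80.30); total interest £30.13.
Interest saved = £547.84 − £30.13 = £517.71.

£517.71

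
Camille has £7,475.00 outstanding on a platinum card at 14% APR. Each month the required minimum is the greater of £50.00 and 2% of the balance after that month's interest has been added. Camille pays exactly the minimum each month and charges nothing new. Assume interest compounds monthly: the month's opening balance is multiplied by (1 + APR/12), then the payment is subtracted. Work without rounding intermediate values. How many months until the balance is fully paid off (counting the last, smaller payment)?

Monthly rate r = 14%/12 = 1.16667% = 0.0116667.
While 2% of the post-interest balance exceeds £50.00, each month B ← (B·(1+r))·(1 − 0.02), i.e. B shrinks by the factor (1+r)·0.98 = 0.99143.
This holds for months 1–129. Entering month 130 the balance is £2,463.80; 2% of the post-interest balance is now below £50.00, so the flat £50.00 minimum applies from here.
From month 130 a fixed £50.00 at rate r clears £2,463.80 in 74 more payments. Total: 129 + 74 = 203 months.

203 months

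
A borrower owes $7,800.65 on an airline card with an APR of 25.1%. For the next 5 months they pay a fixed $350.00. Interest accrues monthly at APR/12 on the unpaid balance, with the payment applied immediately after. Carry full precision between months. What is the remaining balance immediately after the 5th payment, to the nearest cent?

$6,826.56

Monthly rate r = 25.1%/12 = 2.09167% = 0.0209167.
Each month: B ← B·(1+r) − $350.00.
Month 1: interest $163.16; balance after payment $7,613.81.
Month 2: interest $159.26; balance after payment $7,423.07.
Month 3: interest $155.27; balance after payment $7,228.34.
Month 4: interest $151.19; balance after payment $7,029.53.
Month 5: interest $147.03; balance after payment $6,826.56.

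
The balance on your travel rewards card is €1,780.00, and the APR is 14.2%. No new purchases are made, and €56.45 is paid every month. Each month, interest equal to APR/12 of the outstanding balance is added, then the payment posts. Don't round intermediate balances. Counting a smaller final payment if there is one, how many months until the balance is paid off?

40 months

Monthly rate r = 14.2%/12 = 1.18333% = 0.0118333.
Recurrence: B ← B·(1+r) − €56.45.
Month 1: interest €21.06; balance after payment €1,744.61.
Month 2: interest €20.64; balance after payment €1,708.81.
Closed form: n = −ln(1 − rB₀/P)/ln(1+r) = −ln(0.62687)/ln(1.01183) ≈ 39.700, so the balance reaches zero during payment 40.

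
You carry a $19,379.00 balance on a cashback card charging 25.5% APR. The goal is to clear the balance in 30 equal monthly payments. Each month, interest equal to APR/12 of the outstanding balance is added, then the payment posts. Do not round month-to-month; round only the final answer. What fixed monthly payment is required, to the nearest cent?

Monthly rate r = 25.5%/12 = 2.125% = 0.02125.
Level-payment amortization: P = B₀·r / (1 − (1+r)^(−n)) = 19379.00·0.02125 / (1 − 1.02125^(−30)).
Denominator 1 − (1+r)^(−30) = 0.467845286.
P = 411.804 / 0.467845286 ≈ 880.21.

$880.21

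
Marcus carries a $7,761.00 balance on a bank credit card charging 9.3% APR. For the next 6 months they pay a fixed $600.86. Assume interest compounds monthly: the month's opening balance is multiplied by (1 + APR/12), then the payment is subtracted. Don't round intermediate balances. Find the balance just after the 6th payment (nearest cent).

Monthly rate r = 9.3%/12 = 0.775% = 0.00775.
Each month: B ← B·(1+r) − $600.86.
Month 1: interest $60.15; balance after payment $7,220.29.
Month 2: interest $55.96; balance after payment $6,675.38.
Month 3: interest $51.73; balance after payment $6,126.26.
Month 4: interest $47.48; balance after payment $5,572.88.
Month 5: interest $43.19; balance after payment $5,015.21.
Month 6: interest $38.87; balance after payment $4,453.22.

$4,453.22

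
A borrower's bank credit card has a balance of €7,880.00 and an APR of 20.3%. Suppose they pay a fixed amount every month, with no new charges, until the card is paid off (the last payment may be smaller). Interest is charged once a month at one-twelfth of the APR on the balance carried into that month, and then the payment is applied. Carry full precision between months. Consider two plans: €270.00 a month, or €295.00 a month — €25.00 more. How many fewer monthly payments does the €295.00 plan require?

Monthly rate r = 20.3%/12 = 1.69167% = 0.0169167.
At €270.00/mo: n = ⌈−ln(1 − rB₀/P)/ln(1+r)⌉ = 41 payments (last €155.88); total interest = total paid − €7,880.00 = €3,075.88.
At €295.00/mo: 36 payments (last €248.67); total interest €2,693.67.
Payments saved = 41 − 36 = 5.

5 fewer payments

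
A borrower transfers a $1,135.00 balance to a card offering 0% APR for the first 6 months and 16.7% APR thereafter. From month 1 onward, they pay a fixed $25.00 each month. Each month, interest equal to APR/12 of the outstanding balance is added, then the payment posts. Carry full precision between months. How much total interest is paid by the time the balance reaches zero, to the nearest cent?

$452.69

Promo months 1–6 at r₀ = 0%/12 = 0; months 7+ at r₁ = 16.7%/12 = 0.0139167.
After month 6 (no interest yet): B = $1,135.00 − 6·$25.00 = $985.00.
Then at r₁ with $25.00/mo: n₂ = −ln(1 − r₁·B/P)/ln(1+r₁) ≈ 57.51 → 58 more payments.
Total paid = 63·$25.00 + $12.69 = $1,587.69; interest = $1,587.69 − $1,135.00 = $452.69.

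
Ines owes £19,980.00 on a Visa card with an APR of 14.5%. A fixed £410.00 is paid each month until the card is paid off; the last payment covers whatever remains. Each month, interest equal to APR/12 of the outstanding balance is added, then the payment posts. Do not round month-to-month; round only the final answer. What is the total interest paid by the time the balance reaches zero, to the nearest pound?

£10,359

Monthly rate r = 14.5%/12 = 1.20833% = 0.0120833.
Payoff takes n = ⌈−ln(1 − rB₀/P)/ln(1+r)⌉ = ⌈73.997⌉ = 74 payments; the last is £408.94.
Total paid = 73·£410.00 + £408.94 = £30,338.94.
Total interest = total paid − principal = £30,338.94 − £19,980.00 = £10,358.94.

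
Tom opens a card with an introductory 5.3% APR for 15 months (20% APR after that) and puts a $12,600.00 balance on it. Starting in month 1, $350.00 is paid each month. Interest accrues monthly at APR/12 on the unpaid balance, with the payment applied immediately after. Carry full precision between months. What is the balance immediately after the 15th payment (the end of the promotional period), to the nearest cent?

Promo months 1–15 at r₀ = 5.3%/12 = 0.00441667; months 16+ at r₁ = 20%/12 = 0.0166667.
After month 15: iterate B ← B·(1+r₀) − $350.00 for 15 months → $8,045.60.

$8,045.60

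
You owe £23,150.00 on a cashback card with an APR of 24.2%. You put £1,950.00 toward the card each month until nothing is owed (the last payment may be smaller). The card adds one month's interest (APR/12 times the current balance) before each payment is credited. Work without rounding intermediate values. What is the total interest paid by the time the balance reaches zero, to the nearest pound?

£3,582

Monthly rate r = 24.2%/12 = 2.01667% = 0.0201667.
Payoff takes n = ⌈−ln(1 − rB₀/P)/ln(1+r)⌉ = ⌈13.707⌉ = 14 payments; the last is £1,381.96.
Total paid = 13·£1,950.00 + £1,381.96 = £26,731.96.
Total interest = total paid − principal = £26,731.96 − £23,150.00 = £3,581.96.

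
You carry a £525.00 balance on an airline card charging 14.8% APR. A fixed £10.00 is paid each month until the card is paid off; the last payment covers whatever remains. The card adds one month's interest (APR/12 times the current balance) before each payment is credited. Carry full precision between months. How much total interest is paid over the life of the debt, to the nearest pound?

Monthly rate r = 14.8%/12 = 1.23333% = 0.0123333.
Payoff takes n = ⌈−ln(1 − rB₀/P)/ln(1+r)⌉ = ⌈85.064⌉ = 86 payments; the last is £0.64.
Total paid = 85·£10.00 + £0.64 = £850.64.
Total interest = total paid − principal = £850.64 − £525.00 = £325.64.

£326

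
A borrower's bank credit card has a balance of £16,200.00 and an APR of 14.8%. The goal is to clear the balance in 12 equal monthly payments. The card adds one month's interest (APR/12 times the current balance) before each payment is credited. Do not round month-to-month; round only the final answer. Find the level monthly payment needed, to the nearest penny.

£1,460.66

Monthly rate r = 14.8%/12 = 1.23333% = 0.0123333.
Level-payment amortization: P = B₀·r / (1 − (1+r)^(−n)) = 16200.00·0.0123333 / (1 − 1.01233^(−12)).
Denominator 1 − (1+r)^(−12) = 0.136787832.
P = 199.8 / 0.136787832 ≈ 1460.66.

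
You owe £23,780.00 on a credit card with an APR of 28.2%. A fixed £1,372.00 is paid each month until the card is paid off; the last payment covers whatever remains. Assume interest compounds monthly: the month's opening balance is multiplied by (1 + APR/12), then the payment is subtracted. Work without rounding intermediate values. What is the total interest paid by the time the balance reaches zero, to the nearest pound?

Monthly rate r = 28.2%/12 = 2.35% = 0.0235.
Payoff takes n = ⌈−ln(1 − rB₀/P)/ln(1+r)⌉ = ⌈22.519⌉ = 23 payments; the last is £716.66.
Total paid = 22·£1,372.00 + £716.66 = £30,900.66.
Total interest = total paid − principal = £30,900.66 − £23,780.00 = £7,120.66.

£7,121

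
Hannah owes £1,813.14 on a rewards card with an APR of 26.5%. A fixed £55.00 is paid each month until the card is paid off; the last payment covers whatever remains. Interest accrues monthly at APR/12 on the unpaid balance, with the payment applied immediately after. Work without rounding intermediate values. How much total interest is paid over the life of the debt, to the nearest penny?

£1,465.31

Monthly rate r = 26.5%/12 = 2.20833% = 0.0220833.
Payoff takes n = ⌈−ln(1 − rB₀/P)/ln(1+r)⌉ = ⌈59.606⌉ = 60 payments; the last is £33.45.
Total paid = 59·£55.00 + £33.45 = £3,278.45.
Total interest = total paid − principal = £3,278.45 − £1,813.14 = £1,465.31.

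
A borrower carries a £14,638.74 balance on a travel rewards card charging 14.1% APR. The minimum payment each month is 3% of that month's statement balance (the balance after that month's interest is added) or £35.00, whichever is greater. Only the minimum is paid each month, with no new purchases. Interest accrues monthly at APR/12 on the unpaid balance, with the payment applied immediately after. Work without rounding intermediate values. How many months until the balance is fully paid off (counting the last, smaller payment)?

178 months

Monthly rate r = 14.1%/12 = 1.175% = 0.01175.
While 3% of the post-interest balance exceeds £35.00, each month B ← (B·(1+r))·(1 − 0.03), i.e. B shrinks by the factor (1+r)·0.97 = 0.9814.
This holds for months 1–136. Entering month 137 the balance is £1,138.72; 3% of the post-interest balance is now below £35.00, so the flat £35.00 minimum applies from here.
From month 137 a fixed £35.00 at rate r clears £1,138.72 in 42 more payments. Total: 136 + 42 = 178 months.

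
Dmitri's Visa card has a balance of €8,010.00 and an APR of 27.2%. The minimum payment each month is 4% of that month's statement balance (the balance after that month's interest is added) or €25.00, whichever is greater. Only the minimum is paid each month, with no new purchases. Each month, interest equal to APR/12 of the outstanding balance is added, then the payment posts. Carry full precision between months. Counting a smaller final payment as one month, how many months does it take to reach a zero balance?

176 months

Monthly rate r = 27.2%/12 = 2.26667% = 0.0226667.
While 4% of the post-interest balance exceeds €25.00, each month B ← (B·(1+r))·(1 − 0.04), i.e. B shrinks by the factor (1+r)·0.96 = 0.98176.
This holds for months 1–140. Entering month 141 the balance is €608.67; 4% of the post-interest balance is now below €25.00, so the flat €25.00 minimum applies from here.
From month 141 a fixed €25.00 at rate r clears €608.67 in 36 more payments. Total: 140 + 36 = 176 months.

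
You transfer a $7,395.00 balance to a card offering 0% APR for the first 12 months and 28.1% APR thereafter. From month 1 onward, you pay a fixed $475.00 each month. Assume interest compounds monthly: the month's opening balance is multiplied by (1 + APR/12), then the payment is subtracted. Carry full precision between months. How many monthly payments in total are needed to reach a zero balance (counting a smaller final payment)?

Promo months 1–12 at r₀ = 0%/12 = 0; months 13+ at r₁ = 28.1%/12 = 0.0234167.
After month 12 (no interest yet): B = $7,395.00 − 12·$475.00 = $1,695.00.
Then at r₁ with $475.00/mo: n₂ = −ln(1 − r₁·B/P)/ln(1+r₁) ≈ 3.77 → 4 more payments.

16 payments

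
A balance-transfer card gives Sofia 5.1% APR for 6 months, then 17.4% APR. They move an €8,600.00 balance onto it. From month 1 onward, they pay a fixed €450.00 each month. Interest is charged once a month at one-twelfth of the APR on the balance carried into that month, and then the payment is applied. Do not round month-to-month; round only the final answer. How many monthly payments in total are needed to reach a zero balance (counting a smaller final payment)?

Promo months 1–6 at r₀ = 5.1%/12 = 0.00425; months 7+ at r₁ = 17.4%/12 = 0.0145.
After month 6: iterate B ← B·(1+r₀) − €450.00 for 6 months → €6,092.79.
Then at r₁ with €450.00/mo: n₂ = −ln(1 − r₁·B/P)/ln(1+r₁) ≈ 15.18 → 16 more payments.

22 months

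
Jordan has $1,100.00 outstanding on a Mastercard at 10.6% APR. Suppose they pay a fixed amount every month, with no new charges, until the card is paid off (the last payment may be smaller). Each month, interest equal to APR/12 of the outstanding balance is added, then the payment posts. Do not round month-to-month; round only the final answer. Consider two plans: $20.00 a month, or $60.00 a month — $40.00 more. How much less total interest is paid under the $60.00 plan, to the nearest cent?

$307.45

Monthly rate r = 10.6%/12 = 0.883333% = 0.00883333.
At $20.00/mo: n = ⌈−ln(1 − rB₀/P)/ln(1+r)⌉ = 76 payments (last $12.79); total interest = total paid − $1,100.00 = $412.79.
At $60.00/mo: 21 payments (last $5.34); total interest $105.34.
Interest saved = $412.79 − $105.34 = $307.45.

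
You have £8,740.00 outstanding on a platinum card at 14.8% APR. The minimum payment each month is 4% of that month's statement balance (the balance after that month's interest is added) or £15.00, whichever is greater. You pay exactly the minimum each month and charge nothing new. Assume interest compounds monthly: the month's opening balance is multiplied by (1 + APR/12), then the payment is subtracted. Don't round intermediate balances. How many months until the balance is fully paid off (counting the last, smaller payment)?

141 months

Monthly rate r = 14.8%/12 = 1.23333% = 0.0123333.
While 4% of the post-interest balance exceeds £15.00, each month B ← (B·(1+r))·(1 − 0.04), i.e. B shrinks by the factor (1+r)·0.96 = 0.97184.
This holds for months 1–111. Entering month 112 the balance is £366.89; 4% of the post-interest balance is now below £15.00, so the flat £15.00 minimum applies from here.
From month 112 a fixed £15.00 at rate r clears £366.89 in 30 more payments. Total: 111 + 30 = 141 months.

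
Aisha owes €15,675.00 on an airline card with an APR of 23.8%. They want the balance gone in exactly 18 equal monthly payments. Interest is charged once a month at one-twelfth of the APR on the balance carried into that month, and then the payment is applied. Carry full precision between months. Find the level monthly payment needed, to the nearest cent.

Monthly rate r = 23.8%/12 = 1.98333% = 0.0198333.
Level-payment amortization: P = B₀·r / (1 − (1+r)^(−n)) = 15675.00·0.0198333 / (1 − 1.01983^(−18)).
Denominator 1 − (1+r)^(−18) = 0.297778133.
P = 310.888 / 0.297778133 ≈ 1044.02.

€1,044.02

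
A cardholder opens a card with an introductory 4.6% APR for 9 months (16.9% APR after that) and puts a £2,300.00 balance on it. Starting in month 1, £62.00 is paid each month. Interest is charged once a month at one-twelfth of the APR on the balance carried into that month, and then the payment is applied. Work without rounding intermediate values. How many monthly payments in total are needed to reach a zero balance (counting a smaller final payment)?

Promo months 1–9 at r₀ = 4.6%/12 = 0.00383333; months 10+ at r₁ = 16.9%/12 = 0.0140833.
After month 9: iterate B ← B·(1+r₀) − £62.00 for 9 months → £1,813.94.
Then at r₁ with £62.00/mo: n₂ = −ln(1 − r₁·B/P)/ln(1+r₁) ≈ 37.98 → 38 more payments.

47 payments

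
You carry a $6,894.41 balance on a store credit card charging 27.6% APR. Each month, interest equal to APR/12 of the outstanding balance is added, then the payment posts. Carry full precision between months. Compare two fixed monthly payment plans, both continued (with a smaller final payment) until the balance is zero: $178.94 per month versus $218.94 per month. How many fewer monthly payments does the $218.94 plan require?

Monthly rate r = 27.6%/12 = 2.3% = 0.023.
At $178.94/mo: n = ⌈−ln(1 − rB₀/P)/ln(1+r)⌉ = 96 payments (last $101.27); total interest = total paid − $6,894.41 = $10,206.16.
At $218.94/mo: 57 payments (last $144.19); total interest $5,510.42.
Payments saved = 96 − 57 = 39.

39 fewer payments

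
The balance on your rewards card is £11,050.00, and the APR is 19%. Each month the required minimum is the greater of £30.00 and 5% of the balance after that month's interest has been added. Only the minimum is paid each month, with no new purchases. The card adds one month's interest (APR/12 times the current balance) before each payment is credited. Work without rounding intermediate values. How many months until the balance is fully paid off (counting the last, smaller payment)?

107 months

Monthly rate r = 19%/12 = 1.58333% = 0.0158333.
While 5% of the post-interest balance exceeds £30.00, each month B ← (B·(1+r))·(1 − 0.05), i.e. B shrinks by the factor (1+r)·0.95 = 0.96504.
This holds for months 1–83. Entering month 84 the balance is £576.35; 5% of the post-interest balance is now below £30.00, so the flat £30.00 minimum applies from here.
From month 84 a fixed £30.00 at rate r clears £576.35 in 24 more payments. Total: 83 + 24 = 107 months.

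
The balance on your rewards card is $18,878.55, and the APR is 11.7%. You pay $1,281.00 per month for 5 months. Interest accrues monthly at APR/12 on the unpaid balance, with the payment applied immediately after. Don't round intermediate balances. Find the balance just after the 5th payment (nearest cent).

$13,285.88

Monthly rate r = 11.7%/12 = 0.975% = 0.00975.
Each month: B ← B·(1+r) − $1,281.00.
Month 1: interest $184.07; balance after payment $17,781.62.
Month 2: interest $173.37; balance after payment $16,673.99.
Month 3: interest $162.57; balance after payment $15,555.56.
Month 4: interest $151.67; balance after payment $14,426.22.
Month 5: interest $140.66; balance after payment $13,285.88.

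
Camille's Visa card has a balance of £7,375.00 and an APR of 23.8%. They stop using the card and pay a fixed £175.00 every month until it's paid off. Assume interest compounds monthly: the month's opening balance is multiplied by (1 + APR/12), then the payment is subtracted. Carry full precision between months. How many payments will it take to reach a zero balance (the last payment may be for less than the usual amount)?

93 months

Monthly rate r = 23.8%/12 = 1.98333% = 0.0198333.
Recurrence: B ← B·(1+r) − £175.00.
Month 1: interest £146.27; balance after payment £7,346.27.
Month 2: interest £145.70; balance after payment £7,316.97.
Closed form: n = −ln(1 − rB₀/P)/ln(1+r) = −ln(0.16417)/ln(1.01983) ≈ 92.003, so the balance reaches zero during payment 93.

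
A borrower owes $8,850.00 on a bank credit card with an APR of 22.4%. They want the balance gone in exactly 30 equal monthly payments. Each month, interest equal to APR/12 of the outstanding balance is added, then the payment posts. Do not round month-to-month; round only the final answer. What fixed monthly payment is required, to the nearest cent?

Monthly rate r = 22.4%/12 = 1.86667% = 0.0186667.
Level-payment amortization: P = B₀·r / (1 − (1+r)^(−n)) = 8850.00·0.0186667 / (1 − 1.01867^(−30)).
Denominator 1 − (1+r)^(−30) = 0.425834432.
P = 165.2 / 0.425834432 ≈ 387.94.

$387.94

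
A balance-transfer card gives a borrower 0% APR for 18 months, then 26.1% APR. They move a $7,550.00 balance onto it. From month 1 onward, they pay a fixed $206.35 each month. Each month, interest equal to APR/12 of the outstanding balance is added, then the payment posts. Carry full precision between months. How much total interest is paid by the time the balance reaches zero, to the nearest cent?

$1,132.27

Promo months 1–18 at r₀ = 0%/12 = 0; months 19+ at r₁ = 26.1%/12 = 0.02175.
After month 18 (no interest yet): B = $7,550.00 − 18·$206.35 = $3,835.70.
Then at r₁ with $206.35/mo: n₂ = −ln(1 − r₁·B/P)/ln(1+r₁) ≈ 24.07 → 25 more payments.
Total paid = 42·$206.35 + $15.57 = $8,682.27; interest = $8,682.27 − $7,550.00 = $1,132.27.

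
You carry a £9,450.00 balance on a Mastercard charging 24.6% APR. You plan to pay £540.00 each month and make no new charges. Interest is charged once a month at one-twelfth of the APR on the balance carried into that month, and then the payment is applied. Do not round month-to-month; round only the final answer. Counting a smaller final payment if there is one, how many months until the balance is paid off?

22 payments

Monthly rate r = 24.6%/12 = 2.05% = 0.0205.
Recurrence: B ← B·(1+r) − £540.00.
Month 1: interest £193.72; balance after payment £9,103.73.
Month 2: interest £186.63; balance after payment £8,750.35.
Closed form: n = −ln(1 − rB₀/P)/ln(1+r) = −ln(0.64125)/ln(1.0205) ≈ 21.896, so the balance reaches zero during payment 22.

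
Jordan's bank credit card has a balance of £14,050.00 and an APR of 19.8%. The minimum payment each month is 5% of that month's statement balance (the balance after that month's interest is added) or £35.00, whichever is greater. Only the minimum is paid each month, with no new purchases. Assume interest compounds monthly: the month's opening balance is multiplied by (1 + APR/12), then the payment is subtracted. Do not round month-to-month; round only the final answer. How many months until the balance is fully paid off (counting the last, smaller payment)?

111 months

Monthly rate r = 19.8%/12 = 1.65% = 0.0165.
While 5% of the post-interest balance exceeds £35.00, each month B ← (B·(1+r))·(1 − 0.05), i.e. B shrinks by the factor (1+r)·0.95 = 0.96567.
This holds for months 1–87. Entering month 88 the balance is £672.93; 5% of the post-interest balance is now below £35.00, so the flat £35.00 minimum applies from here.
From month 88 a fixed £35.00 at rate r clears £672.93 in 24 more payments. Total: 87 + 24 = 111 months.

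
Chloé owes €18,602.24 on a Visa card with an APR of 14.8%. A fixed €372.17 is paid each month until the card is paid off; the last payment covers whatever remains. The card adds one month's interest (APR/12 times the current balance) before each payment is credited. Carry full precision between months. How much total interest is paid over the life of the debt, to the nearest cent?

€10,493.95

Monthly rate r = 14.8%/12 = 1.23333% = 0.0123333.
Payoff takes n = ⌈−ln(1 − rB₀/P)/ln(1+r)⌉ = ⌈78.179⌉ = 79 payments; the last is €66.93.
Total paid = 78·€372.17 + €66.93 = €29,096.19.
Total interest = total paid − principal = €29,096.19 − €18,602.24 = €10,493.95.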